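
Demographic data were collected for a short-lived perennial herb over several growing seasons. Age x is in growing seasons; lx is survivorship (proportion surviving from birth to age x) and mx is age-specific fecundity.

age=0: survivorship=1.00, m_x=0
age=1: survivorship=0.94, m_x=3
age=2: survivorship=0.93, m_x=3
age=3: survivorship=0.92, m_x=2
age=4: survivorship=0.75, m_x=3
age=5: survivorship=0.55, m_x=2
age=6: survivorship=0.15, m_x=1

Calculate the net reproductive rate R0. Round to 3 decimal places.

10.950

lx·mx by age: 0, 2.82, 2.79, 1.84, 2.25, 1.1, 0.15
R0 = Σ lx·mx = 10.95 → 10.950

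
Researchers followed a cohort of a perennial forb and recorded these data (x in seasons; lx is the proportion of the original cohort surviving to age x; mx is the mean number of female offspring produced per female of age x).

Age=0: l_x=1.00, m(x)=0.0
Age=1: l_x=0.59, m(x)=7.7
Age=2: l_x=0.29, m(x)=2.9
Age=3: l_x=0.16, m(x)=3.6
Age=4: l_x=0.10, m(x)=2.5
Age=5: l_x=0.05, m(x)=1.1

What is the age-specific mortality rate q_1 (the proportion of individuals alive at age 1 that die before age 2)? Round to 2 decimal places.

q_1 = (l_1 − l_2) / l_1 = (0.59 − 0.29) / 0.59
     = 0.3 / 0.59 = 0.508475… → 0.51

0.51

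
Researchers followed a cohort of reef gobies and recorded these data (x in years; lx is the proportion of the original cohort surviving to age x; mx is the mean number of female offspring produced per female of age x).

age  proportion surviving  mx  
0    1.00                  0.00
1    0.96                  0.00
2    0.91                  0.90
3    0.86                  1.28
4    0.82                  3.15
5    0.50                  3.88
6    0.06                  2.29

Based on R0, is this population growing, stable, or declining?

growing

R0 = Σ lx·mx = 0 + 0 + 0.819 + 1.1008 + 2.583 + 1.94 + 0.1374 = 6.5802
R0 > 1, so the population is growing.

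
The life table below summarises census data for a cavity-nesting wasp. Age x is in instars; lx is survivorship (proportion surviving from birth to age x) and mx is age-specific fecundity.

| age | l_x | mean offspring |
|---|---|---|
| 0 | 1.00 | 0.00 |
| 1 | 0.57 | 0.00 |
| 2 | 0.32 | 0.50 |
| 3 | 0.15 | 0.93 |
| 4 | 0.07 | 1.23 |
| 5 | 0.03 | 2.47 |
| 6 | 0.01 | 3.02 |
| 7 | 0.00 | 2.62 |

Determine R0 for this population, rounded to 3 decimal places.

lx·mx by age: 0, 0, 0.16, 0.1395, 0.0861, 0.0741, 0.0302, 0
R0 = Σ lx·mx = 0.4899 → 0.490

0.490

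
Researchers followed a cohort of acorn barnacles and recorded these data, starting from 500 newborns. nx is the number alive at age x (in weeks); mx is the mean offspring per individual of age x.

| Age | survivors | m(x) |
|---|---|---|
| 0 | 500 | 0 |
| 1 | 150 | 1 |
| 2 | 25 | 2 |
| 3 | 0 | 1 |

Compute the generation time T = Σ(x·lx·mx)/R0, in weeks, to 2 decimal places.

1.25

lx = nx/n0 = nx/500: 1, 0.3, 0.05, 0
lx·mx: 0, 0.3, 0.1, 0 → R0 = 0.4
x·lx·mx: 0, 0.3, 0.2, 0 → Σ = 0.5
T = 0.5 / 0.4 = 1.25 → 1.25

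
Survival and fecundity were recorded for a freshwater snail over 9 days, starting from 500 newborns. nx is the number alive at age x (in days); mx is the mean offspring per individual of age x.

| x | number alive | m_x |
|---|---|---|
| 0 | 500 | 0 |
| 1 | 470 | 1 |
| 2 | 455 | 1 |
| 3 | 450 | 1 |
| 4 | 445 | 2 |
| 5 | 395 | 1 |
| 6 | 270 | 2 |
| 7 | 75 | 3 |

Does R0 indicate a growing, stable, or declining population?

lx = nx/n0 = nx/500: 1, 0.94, 0.91, 0.9, 0.89, 0.79, 0.54, 0.15
R0 = Σ lx·mx = 0 + 0.94 + 0.91 + 0.9 + 1.78 + 0.79 + 1.08 + 0.45 = 6.85
R0 > 1, so the population is growing.

growing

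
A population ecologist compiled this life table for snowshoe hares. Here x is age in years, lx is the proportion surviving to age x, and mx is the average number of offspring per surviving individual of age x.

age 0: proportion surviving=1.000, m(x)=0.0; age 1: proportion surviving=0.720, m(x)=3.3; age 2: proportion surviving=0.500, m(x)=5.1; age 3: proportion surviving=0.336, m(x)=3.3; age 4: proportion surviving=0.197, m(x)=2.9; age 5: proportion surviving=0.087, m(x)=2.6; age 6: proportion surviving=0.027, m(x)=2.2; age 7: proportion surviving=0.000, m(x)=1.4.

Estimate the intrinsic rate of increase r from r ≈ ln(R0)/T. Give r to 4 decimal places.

0.9127

R0 = Σ lx·mx = 0 + 2.376 + 2.55 + 1.1088 + 0.5713 + 0.2262 + 0.0594 + 0 = 6.8917
Σ x·lx·mx = 14.575; T = 14.575/6.8917 = 2.11486…
r ≈ ln(R0)/T = ln(6.8917)/2.11486… = 0.912739… → 0.9127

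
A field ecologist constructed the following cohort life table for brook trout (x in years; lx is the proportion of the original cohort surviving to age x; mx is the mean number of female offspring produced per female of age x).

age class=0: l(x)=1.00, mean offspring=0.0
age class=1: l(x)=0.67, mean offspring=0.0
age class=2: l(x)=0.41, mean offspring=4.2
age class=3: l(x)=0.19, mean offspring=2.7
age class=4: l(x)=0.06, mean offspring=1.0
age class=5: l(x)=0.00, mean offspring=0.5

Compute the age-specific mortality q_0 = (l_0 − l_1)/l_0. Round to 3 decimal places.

q_0 = (l_0 − l_1) / l_0 = (1 − 0.67) / 1
     = 0.33 / 1 = 0.33 → 0.330

0.330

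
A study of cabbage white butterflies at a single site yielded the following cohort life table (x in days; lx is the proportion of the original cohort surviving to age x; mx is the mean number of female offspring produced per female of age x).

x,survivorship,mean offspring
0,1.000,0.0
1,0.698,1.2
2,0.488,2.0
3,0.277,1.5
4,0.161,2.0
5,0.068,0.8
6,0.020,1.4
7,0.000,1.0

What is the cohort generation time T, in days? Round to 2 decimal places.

2.19

lx·mx: 0, 0.8376, 0.976, 0.4155, 0.322, 0.0544, 0.028, 0 → R0 = 2.6335
x·lx·mx: 0, 0.8376, 1.952, 1.2465, 1.288, 0.272, 0.168, 0 → Σ = 5.7641
T = 5.7641 / 2.6335 = 2.18876… → 2.19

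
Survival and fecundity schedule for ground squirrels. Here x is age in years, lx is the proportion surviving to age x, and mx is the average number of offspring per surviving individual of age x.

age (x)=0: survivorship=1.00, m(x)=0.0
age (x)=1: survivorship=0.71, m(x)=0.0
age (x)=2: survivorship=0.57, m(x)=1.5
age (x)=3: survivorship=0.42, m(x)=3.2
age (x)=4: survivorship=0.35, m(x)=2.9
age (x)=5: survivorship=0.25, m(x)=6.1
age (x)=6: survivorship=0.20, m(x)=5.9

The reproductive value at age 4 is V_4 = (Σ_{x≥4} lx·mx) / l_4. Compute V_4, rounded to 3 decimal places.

10.629

lx·mx for x ≥ 4: 1.015, 1.525, 1.18 → sum = 3.72
V_4 = 3.72 / l_4 = 3.72 / 0.35 = 10.628571… → 10.629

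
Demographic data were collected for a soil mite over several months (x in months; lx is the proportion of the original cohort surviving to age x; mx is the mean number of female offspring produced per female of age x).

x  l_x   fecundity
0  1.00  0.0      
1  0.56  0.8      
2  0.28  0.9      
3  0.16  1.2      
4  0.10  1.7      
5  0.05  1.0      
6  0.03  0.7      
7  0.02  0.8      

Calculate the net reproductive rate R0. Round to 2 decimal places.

lx·mx by age: 0, 0.448, 0.252, 0.192, 0.17, 0.05, 0.021, 0.016
R0 = Σ lx·mx = 1.149 → 1.15

1.15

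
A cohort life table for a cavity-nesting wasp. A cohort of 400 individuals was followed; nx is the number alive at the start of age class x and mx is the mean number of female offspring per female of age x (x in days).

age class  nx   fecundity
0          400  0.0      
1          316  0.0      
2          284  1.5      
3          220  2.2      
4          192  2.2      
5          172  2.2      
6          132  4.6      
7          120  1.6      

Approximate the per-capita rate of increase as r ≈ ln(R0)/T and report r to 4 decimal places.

lx = nx/n0 = nx/400: 1, 0.79, 0.71, 0.55, 0.48, 0.43, 0.33, 0.3
R0 = Σ lx·mx = 0 + 0 + 1.065 + 1.21 + 1.056 + 0.946 + 1.518 + 0.48 = 6.275
Σ x·lx·mx = 27.182; T = 27.182/6.275 = 4.33179…
r ≈ ln(R0)/T = ln(6.275)/4.33179… = 0.423975… → 0.4240

0.4240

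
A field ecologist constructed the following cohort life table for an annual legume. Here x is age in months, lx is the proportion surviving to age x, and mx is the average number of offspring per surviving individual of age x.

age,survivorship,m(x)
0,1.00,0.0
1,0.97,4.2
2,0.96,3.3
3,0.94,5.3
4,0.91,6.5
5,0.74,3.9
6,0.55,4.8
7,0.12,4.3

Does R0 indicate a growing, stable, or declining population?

R0 = Σ lx·mx = 0 + 4.074 + 3.168 + 4.982 + 5.915 + 2.886 + 2.64 + 0.516 = 24.181
R0 > 1, so the population is growing.

growing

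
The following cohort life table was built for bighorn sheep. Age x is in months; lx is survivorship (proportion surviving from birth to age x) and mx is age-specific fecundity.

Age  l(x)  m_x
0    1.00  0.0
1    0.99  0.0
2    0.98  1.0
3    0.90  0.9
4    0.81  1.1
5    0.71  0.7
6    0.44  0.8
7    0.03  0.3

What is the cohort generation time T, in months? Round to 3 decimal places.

lx·mx: 0, 0, 0.98, 0.81, 0.891, 0.497, 0.352, 0.009 → R0 = 3.539
x·lx·mx: 0, 0, 1.96, 2.43, 3.564, 2.485, 2.112, 0.063 → Σ = 12.614
T = 12.614 / 3.539 = 3.564284… → 3.564

3.564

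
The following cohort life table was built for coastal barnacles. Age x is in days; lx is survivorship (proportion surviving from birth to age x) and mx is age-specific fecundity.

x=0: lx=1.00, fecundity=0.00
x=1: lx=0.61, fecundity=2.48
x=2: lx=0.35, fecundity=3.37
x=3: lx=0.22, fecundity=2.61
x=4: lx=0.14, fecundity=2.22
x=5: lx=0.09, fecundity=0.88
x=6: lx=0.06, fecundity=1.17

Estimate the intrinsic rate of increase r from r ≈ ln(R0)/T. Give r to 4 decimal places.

R0 = Σ lx·mx = 0 + 1.5128 + 1.1795 + 0.5742 + 0.3108 + 0.0792 + 0.0702 = 3.7267
Σ x·lx·mx = 7.6548; T = 7.6548/3.7267 = 2.05404…
r ≈ ln(R0)/T = ln(3.7267)/2.05404… = 0.640456… → 0.6405

0.6405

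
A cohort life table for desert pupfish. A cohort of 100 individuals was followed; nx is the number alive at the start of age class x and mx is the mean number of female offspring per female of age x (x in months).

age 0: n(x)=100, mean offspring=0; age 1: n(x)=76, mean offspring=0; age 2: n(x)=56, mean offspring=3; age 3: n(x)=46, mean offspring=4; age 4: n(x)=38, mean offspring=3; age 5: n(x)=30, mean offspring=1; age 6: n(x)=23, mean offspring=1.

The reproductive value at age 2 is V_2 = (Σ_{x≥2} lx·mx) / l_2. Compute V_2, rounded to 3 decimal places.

9.268

lx = nx/n0 = nx/100: 1, 0.76, 0.56, 0.46, 0.38, 0.3, 0.23
lx·mx for x ≥ 2: 1.68, 1.84, 1.14, 0.3, 0.23 → sum = 5.19
V_2 = 5.19 / l_2 = 5.19 / 0.56 = 9.267857… → 9.268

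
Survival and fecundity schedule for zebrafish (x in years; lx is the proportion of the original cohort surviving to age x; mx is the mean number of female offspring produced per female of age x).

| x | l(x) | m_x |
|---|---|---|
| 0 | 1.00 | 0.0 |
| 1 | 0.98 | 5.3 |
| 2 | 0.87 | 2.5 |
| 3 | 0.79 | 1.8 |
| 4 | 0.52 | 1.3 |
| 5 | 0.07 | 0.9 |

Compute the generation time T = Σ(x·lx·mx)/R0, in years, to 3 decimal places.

1.766

lx·mx: 0, 5.194, 2.175, 1.422, 0.676, 0.063 → R0 = 9.53
x·lx·mx: 0, 5.194, 4.35, 4.266, 2.704, 0.315 → Σ = 16.829
T = 16.829 / 9.53 = 1.765897… → 1.766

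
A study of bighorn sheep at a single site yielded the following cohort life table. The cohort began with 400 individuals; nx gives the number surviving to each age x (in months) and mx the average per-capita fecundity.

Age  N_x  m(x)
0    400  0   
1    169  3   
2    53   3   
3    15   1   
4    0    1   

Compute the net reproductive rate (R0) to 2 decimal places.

lx = nx/n0 = nx/400: 1, 0.4225, 0.1325, 0.0375, 0
lx·mx by age: 0, 1.2675, 0.3975, 0.0375, 0
R0 = Σ lx·mx = 1.7025 → 1.70

1.70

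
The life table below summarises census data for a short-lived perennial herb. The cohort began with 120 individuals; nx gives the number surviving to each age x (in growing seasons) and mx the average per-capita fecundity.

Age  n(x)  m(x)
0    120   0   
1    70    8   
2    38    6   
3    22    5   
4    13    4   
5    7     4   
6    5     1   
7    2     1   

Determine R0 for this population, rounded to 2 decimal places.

lx = nx/n0 = nx/120: 1, 0.58333…, 0.31667…, 0.18333…, 0.10833…, 0.05833…, 0.04167…, 0.01667…
lx·mx by age: 0, 4.666667…, 1.9…, 0.916667…, 0.433333…, 0.233333…, 0.041667…, 0.016667…
R0 = Σ lx·mx = 8.208333… → 8.21

8.21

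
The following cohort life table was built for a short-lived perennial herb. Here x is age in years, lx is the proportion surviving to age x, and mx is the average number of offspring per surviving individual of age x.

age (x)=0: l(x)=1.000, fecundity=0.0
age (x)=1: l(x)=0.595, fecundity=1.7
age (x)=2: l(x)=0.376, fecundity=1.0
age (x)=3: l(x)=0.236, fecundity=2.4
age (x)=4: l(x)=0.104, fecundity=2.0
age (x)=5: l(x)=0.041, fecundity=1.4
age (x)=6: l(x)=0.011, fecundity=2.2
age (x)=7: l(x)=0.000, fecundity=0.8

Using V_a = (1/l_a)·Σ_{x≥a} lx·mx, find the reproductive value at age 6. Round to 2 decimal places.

2.20

lx·mx for x ≥ 6: 0.0242, 0 → sum = 0.0242
V_6 = 0.0242 / l_6 = 0.0242 / 0.011 = 2.2 → 2.20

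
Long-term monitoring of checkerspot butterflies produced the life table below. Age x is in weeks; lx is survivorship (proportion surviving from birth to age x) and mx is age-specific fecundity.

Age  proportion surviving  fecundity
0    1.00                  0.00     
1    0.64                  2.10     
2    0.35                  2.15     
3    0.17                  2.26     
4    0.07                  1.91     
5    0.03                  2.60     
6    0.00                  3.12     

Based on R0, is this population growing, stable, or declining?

R0 = Σ lx·mx = 0 + 1.344 + 0.7525 + 0.3842 + 0.1337 + 0.078 + 0 = 2.6924
R0 > 1, so the population is growing.

growing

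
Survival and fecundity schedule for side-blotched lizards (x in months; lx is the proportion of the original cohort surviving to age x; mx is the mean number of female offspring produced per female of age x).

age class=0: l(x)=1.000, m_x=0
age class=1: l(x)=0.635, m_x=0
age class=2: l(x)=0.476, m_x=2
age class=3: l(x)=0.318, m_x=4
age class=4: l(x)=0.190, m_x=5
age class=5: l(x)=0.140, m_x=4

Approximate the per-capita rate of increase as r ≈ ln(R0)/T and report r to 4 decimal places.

R0 = Σ lx·mx = 0 + 0 + 0.952 + 1.272 + 0.95 + 0.56 = 3.734
Σ x·lx·mx = 12.32; T = 12.32/3.734 = 3.29941…
r ≈ ln(R0)/T = ln(3.734)/3.29941… = 0.399308… → 0.3993

0.3993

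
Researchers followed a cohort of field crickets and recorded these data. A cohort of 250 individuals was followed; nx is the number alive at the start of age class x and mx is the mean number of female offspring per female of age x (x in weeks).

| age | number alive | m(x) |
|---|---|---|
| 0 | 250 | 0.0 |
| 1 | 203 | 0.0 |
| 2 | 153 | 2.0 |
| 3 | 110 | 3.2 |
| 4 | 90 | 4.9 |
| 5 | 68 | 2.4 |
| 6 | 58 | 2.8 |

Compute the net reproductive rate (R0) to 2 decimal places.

lx = nx/n0 = nx/250: 1, 0.812, 0.612, 0.44, 0.36, 0.272, 0.232
lx·mx by age: 0, 0, 1.224, 1.408, 1.764, 0.6528, 0.6496
R0 = Σ lx·mx = 5.6984 → 5.70

5.70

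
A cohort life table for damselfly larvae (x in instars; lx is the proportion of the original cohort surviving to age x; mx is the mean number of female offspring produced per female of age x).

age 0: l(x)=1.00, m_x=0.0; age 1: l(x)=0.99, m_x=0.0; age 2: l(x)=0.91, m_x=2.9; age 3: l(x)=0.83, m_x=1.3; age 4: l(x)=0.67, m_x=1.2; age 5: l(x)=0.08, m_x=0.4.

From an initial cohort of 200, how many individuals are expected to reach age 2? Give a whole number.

182

Expected survivors = N0 · l_2 = 200 × 0.91 = 182 → 182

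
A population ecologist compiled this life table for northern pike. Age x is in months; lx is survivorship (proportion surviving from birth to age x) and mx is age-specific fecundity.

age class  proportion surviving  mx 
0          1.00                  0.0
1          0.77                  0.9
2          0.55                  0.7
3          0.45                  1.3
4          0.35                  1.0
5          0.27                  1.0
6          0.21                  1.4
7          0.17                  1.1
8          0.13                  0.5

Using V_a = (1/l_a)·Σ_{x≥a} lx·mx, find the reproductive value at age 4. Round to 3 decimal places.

3.331

lx·mx for x ≥ 4: 0.35, 0.27, 0.294, 0.187, 0.065 → sum = 1.166
V_4 = 1.166 / l_4 = 1.166 / 0.35 = 3.331429… → 3.331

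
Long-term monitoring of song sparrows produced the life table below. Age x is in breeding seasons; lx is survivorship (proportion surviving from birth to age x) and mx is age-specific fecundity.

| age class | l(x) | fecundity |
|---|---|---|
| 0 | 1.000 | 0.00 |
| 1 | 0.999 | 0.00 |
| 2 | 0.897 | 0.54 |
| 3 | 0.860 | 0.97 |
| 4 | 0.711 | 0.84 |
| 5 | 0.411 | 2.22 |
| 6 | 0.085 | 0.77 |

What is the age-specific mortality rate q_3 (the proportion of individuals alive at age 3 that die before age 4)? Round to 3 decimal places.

q_3 = (l_3 − l_4) / l_3 = (0.86 − 0.711) / 0.86
     = 0.149 / 0.86 = 0.173256… → 0.173

0.173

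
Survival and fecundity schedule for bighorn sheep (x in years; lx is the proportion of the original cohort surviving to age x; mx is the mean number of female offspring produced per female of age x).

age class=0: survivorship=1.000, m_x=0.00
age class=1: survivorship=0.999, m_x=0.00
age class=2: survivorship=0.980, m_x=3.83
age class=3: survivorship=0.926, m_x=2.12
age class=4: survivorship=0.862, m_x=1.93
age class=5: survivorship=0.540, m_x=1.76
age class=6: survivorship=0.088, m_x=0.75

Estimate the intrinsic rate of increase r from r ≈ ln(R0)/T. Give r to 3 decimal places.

0.709

R0 = Σ lx·mx = 0 + 0 + 3.7534 + 1.96312 + 1.66366 + 0.9504 + 0.066 = 8.39658
Σ x·lx·mx = 25.1988; T = 25.1988/8.39658 = 3.00108…
r ≈ ln(R0)/T = ln(8.39658)/3.00108… = 0.70902… → 0.709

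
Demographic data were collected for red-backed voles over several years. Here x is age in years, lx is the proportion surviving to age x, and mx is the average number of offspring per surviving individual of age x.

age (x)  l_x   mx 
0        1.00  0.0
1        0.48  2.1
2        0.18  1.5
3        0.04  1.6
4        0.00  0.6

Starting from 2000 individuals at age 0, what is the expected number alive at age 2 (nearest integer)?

360

Expected survivors = N0 · l_2 = 2000 × 0.18 = 360 → 360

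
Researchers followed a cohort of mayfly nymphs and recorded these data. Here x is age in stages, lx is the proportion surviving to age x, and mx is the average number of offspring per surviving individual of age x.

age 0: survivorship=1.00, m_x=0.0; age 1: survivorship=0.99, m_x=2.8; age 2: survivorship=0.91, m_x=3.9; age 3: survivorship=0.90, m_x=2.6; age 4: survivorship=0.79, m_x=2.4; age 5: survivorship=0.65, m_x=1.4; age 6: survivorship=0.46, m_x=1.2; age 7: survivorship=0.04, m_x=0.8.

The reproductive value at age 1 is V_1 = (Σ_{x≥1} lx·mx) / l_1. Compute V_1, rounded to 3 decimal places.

12.173

lx·mx for x ≥ 1: 2.772, 3.549, 2.34, 1.896, 0.91, 0.552, 0.032 → sum = 12.051
V_1 = 12.051 / l_1 = 12.051 / 0.99 = 12.172727… → 12.173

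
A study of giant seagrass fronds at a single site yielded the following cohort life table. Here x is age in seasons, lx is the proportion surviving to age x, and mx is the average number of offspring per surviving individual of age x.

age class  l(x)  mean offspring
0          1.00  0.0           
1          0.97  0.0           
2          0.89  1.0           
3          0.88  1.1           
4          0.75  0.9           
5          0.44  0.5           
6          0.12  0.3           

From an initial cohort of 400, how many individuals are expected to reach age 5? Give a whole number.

Expected survivors = N0 · l_5 = 400 × 0.44 = 176 → 176

176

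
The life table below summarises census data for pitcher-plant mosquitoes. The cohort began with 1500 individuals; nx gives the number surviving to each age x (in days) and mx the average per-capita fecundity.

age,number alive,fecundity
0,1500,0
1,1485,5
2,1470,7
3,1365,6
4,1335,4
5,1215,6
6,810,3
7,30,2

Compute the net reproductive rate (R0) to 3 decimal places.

27.350

lx = nx/n0 = nx/1500: 1, 0.99, 0.98, 0.91, 0.89, 0.81, 0.54, 0.02
lx·mx by age: 0, 4.95, 6.86, 5.46, 3.56, 4.86, 1.62, 0.04
R0 = Σ lx·mx = 27.35 → 27.350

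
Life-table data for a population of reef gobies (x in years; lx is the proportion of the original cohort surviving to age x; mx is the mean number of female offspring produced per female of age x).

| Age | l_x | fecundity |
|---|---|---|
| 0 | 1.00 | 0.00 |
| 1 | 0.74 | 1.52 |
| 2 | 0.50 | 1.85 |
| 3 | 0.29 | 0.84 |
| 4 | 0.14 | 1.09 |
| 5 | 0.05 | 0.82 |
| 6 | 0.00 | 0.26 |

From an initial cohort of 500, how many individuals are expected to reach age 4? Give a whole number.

Expected survivors = N0 · l_4 = 500 × 0.14 = 70 → 70

70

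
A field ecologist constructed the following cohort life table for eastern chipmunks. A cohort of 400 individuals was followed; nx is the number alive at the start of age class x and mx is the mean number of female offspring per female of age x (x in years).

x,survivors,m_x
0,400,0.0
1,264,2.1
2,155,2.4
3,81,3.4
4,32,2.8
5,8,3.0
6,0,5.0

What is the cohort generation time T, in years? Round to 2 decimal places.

lx = nx/n0 = nx/400: 1, 0.66, 0.3875, 0.2025, 0.08, 0.02, 0
lx·mx: 0, 1.386, 0.93, 0.6885, 0.224, 0.06, 0 → R0 = 3.2885
x·lx·mx: 0, 1.386, 1.86, 2.0655, 0.896, 0.3, 0 → Σ = 6.5075
T = 6.5075 / 3.2885 = 1.978866… → 1.98

1.98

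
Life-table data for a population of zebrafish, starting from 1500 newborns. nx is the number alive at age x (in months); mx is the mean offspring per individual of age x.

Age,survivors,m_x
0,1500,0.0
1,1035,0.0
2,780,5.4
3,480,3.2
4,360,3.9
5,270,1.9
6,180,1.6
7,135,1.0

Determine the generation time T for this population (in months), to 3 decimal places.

lx = nx/n0 = nx/1500: 1, 0.69, 0.52, 0.32, 0.24, 0.18, 0.12, 0.09
lx·mx: 0, 0, 2.808, 1.024, 0.936, 0.342, 0.192, 0.09 → R0 = 5.392
x·lx·mx: 0, 0, 5.616, 3.072, 3.744, 1.71, 1.152, 0.63 → Σ = 15.924
T = 15.924 / 5.392 = 2.953264… → 2.953

2.953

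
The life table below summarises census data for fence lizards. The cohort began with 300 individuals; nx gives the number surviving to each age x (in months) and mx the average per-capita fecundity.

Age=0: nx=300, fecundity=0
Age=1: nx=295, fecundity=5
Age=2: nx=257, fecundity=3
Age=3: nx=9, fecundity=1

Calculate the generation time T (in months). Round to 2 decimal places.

lx = nx/n0 = nx/300: 1, 0.98333…, 0.85667…, 0.03
lx·mx: 0, 4.916667…, 2.57…, 0.03 → R0 = 7.516667…
x·lx·mx: 0, 4.916667…, 5.14…, 0.09 → Σ = 10.146667…
T = 10.146667… / 7.516667… = 1.349889… → 1.35

1.35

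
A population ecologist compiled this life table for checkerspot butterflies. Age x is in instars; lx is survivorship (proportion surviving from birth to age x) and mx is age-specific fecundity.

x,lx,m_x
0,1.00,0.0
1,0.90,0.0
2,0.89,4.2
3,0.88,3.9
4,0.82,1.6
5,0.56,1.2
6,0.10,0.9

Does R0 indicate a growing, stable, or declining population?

growing

R0 = Σ lx·mx = 0 + 0 + 3.738 + 3.432 + 1.312 + 0.672 + 0.09 = 9.244
R0 > 1, so the population is growing.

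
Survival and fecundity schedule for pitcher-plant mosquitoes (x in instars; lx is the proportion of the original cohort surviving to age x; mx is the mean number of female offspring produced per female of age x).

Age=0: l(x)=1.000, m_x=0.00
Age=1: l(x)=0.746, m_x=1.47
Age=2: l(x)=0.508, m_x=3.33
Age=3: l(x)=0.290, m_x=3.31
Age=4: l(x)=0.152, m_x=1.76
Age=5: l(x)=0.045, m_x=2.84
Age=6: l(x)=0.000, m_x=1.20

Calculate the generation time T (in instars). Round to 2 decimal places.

lx·mx: 0, 1.09662, 1.69164, 0.9599, 0.26752, 0.1278, 0 → R0 = 4.14348
x·lx·mx: 0, 1.09662, 3.38328, 2.8797, 1.07008, 0.639, 0 → Σ = 9.06868
T = 9.06868 / 4.14348 = 2.188663… → 2.19

2.19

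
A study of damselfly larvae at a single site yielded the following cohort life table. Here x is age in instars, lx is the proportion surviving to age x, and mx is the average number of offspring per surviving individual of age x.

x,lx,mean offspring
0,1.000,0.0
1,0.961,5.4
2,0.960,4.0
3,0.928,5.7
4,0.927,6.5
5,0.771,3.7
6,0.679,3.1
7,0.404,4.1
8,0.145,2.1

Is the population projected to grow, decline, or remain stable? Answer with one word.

growing

R0 = Σ lx·mx = 0 + 5.1894 + 3.84 + 5.2896 + 6.0255 + 2.8527 + 2.1049 + 1.6564 + 0.3045 = 27.263
R0 > 1, so the population is growing.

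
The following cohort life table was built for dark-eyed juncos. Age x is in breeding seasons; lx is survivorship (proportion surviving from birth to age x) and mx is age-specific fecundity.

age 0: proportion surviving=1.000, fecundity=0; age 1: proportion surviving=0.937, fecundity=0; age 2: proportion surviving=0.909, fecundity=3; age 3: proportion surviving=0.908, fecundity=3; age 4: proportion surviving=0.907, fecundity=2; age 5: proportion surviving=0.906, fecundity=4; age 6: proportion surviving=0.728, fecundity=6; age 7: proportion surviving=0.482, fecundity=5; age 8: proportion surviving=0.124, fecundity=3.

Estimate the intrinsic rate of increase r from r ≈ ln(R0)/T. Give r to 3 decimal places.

R0 = Σ lx·mx = 0 + 0 + 2.727 + 2.724 + 1.814 + 3.624 + 4.368 + 2.41 + 0.372 = 18.039
Σ x·lx·mx = 85.056; T = 85.056/18.039 = 4.71512…
r ≈ ln(R0)/T = ln(18.039)/4.71512… = 0.61346… → 0.613

0.613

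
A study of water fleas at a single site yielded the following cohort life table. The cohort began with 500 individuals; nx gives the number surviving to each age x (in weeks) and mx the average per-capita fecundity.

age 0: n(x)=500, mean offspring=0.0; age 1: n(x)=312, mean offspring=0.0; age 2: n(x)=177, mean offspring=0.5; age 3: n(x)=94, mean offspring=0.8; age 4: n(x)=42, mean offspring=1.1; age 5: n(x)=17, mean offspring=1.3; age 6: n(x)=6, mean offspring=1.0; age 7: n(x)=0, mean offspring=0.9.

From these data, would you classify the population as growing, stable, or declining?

lx = nx/n0 = nx/500: 1, 0.624, 0.354, 0.188, 0.084, 0.034, 0.012, 0
R0 = Σ lx·mx = 0 + 0 + 0.177 + 0.1504 + 0.0924 + 0.0442 + 0.012 + 0 = 0.476
R0 < 1, so the population is declining.

declining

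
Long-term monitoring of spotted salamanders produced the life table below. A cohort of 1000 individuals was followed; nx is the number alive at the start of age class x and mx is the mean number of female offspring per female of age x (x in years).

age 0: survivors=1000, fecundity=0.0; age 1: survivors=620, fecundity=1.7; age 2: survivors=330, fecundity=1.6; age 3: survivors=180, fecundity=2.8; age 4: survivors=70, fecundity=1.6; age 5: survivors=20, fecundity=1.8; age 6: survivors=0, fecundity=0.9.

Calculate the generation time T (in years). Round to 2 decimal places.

1.90

lx = nx/n0 = nx/1000: 1, 0.62, 0.33, 0.18, 0.07, 0.02, 0
lx·mx: 0, 1.054, 0.528, 0.504, 0.112, 0.036, 0 → R0 = 2.234
x·lx·mx: 0, 1.054, 1.056, 1.512, 0.448, 0.18, 0 → Σ = 4.25
T = 4.25 / 2.234 = 1.902417… → 1.90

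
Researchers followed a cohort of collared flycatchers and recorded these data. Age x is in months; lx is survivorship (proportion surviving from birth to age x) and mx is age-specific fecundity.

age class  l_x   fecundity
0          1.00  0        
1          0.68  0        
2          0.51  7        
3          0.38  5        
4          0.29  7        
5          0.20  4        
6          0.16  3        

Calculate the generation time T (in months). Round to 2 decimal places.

lx·mx: 0, 0, 3.57, 1.9, 2.03, 0.8, 0.48 → R0 = 8.78
x·lx·mx: 0, 0, 7.14, 5.7, 8.12, 4, 2.88 → Σ = 27.84
T = 27.84 / 8.78 = 3.170843… → 3.17

3.17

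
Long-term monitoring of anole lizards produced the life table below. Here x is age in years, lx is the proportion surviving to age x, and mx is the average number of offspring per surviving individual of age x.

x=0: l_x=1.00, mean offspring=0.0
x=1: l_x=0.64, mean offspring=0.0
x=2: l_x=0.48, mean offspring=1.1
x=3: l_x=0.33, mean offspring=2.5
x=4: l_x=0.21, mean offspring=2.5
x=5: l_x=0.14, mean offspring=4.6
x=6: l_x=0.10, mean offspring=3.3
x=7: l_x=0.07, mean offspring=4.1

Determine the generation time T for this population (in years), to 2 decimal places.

4.09

lx·mx: 0, 0, 0.528, 0.825, 0.525, 0.644, 0.33, 0.287 → R0 = 3.139
x·lx·mx: 0, 0, 1.056, 2.475, 2.1, 3.22, 1.98, 2.009 → Σ = 12.84
T = 12.84 / 3.139 = 4.090475… → 4.09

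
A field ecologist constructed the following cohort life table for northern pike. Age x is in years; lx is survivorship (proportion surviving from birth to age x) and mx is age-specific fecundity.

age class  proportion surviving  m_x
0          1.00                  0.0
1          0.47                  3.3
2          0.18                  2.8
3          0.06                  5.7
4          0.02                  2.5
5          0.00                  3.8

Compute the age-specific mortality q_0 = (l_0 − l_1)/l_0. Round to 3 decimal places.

0.530

q_0 = (l_0 − l_1) / l_0 = (1 − 0.47) / 1
     = 0.53 / 1 = 0.53 → 0.530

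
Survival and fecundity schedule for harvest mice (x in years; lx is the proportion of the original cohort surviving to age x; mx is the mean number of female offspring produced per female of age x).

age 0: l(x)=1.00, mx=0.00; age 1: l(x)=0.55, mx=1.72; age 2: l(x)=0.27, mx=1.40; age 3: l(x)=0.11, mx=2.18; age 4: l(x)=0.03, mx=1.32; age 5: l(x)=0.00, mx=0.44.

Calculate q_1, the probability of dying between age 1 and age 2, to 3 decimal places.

0.509

q_1 = (l_1 − l_2) / l_1 = (0.55 − 0.27) / 0.55
     = 0.28 / 0.55 = 0.509091… → 0.509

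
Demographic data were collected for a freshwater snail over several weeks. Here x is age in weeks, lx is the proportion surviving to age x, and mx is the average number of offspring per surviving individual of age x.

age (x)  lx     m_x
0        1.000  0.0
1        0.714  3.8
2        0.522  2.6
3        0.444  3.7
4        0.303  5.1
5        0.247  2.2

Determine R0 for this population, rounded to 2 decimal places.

7.80

lx·mx by age: 0, 2.7132, 1.3572, 1.6428, 1.5453, 0.5434
R0 = Σ lx·mx = 7.8019 → 7.80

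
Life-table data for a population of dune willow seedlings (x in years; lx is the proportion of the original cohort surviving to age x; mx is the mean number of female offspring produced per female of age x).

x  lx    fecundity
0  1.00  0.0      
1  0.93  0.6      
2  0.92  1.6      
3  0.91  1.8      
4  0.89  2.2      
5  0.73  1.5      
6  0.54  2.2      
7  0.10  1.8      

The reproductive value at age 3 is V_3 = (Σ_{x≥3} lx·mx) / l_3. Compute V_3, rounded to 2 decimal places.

lx·mx for x ≥ 3: 1.638, 1.958, 1.095, 1.188, 0.18 → sum = 6.059
V_3 = 6.059 / l_3 = 6.059 / 0.91 = 6.658242… → 6.66

6.66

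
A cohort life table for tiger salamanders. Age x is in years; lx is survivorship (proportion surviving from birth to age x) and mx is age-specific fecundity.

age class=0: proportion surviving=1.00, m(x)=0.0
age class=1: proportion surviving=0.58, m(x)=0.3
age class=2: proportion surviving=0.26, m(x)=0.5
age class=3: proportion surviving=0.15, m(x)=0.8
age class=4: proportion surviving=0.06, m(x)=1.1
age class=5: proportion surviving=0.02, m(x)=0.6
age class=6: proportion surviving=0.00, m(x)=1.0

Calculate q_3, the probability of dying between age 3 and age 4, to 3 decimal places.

q_3 = (l_3 − l_4) / l_3 = (0.15 − 0.06) / 0.15
     = 0.09 / 0.15 = 0.6 → 0.600

0.600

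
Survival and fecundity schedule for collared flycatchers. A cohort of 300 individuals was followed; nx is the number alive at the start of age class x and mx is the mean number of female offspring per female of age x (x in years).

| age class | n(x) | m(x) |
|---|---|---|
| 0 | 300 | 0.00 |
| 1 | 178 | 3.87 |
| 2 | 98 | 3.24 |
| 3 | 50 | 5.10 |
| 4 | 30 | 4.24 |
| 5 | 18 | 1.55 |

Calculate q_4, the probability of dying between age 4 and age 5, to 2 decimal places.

lx = nx/n0 = nx/300: 1, 0.59333…, 0.32667…, 0.16667…, 0.1, 0.06
q_4 = (l_4 − l_5) / l_4 = (0.1 − 0.06) / 0.1
     = 0.04 / 0.1 = 0.4 → 0.40

0.40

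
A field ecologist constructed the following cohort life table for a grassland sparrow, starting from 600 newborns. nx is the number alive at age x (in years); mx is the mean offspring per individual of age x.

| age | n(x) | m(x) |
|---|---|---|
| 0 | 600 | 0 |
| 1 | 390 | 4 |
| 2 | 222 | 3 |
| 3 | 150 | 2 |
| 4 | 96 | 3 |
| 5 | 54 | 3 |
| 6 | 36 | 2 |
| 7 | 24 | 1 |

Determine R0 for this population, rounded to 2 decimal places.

lx = nx/n0 = nx/600: 1, 0.65, 0.37, 0.25, 0.16, 0.09, 0.06, 0.04
lx·mx by age: 0, 2.6, 1.11, 0.5, 0.48, 0.27, 0.12, 0.04
R0 = Σ lx·mx = 5.12 → 5.12

5.12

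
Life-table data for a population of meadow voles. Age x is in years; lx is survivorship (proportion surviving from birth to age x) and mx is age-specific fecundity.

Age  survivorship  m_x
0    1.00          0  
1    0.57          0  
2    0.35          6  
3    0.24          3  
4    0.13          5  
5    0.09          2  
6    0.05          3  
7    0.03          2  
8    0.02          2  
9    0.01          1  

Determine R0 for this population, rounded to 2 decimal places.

3.91

lx·mx by age: 0, 0, 2.1, 0.72, 0.65, 0.18, 0.15, 0.06, 0.04, 0.01
R0 = Σ lx·mx = 3.91 → 3.91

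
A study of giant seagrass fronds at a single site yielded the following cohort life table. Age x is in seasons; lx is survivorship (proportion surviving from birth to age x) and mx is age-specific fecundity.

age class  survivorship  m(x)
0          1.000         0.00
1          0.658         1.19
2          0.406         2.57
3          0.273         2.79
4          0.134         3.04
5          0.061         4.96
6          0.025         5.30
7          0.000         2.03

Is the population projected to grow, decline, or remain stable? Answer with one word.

growing

R0 = Σ lx·mx = 0 + 0.78302 + 1.04342 + 0.76167 + 0.40736 + 0.30256 + 0.1325 + 0 = 3.43053
R0 > 1, so the population is growing.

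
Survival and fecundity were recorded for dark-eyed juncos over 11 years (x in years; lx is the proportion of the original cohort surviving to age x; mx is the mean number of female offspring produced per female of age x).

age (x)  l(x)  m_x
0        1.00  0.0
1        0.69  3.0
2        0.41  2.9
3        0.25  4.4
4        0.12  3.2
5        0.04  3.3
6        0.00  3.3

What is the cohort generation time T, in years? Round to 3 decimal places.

2.040

lx·mx: 0, 2.07, 1.189, 1.1, 0.384, 0.132, 0 → R0 = 4.875
x·lx·mx: 0, 2.07, 2.378, 3.3, 1.536, 0.66, 0 → Σ = 9.944
T = 9.944 / 4.875 = 2.039795… → 2.040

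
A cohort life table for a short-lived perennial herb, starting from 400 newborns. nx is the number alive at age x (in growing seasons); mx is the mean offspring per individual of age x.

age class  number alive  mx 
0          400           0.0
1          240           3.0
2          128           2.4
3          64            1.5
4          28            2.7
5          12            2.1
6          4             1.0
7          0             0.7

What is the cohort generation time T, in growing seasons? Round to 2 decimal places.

1.69

lx = nx/n0 = nx/400: 1, 0.6, 0.32, 0.16, 0.07, 0.03, 0.01, 0
lx·mx: 0, 1.8, 0.768, 0.24, 0.189, 0.063, 0.01, 0 → R0 = 3.07
x·lx·mx: 0, 1.8, 1.536, 0.72, 0.756, 0.315, 0.06, 0 → Σ = 5.187
T = 5.187 / 3.07 = 1.689577… → 1.69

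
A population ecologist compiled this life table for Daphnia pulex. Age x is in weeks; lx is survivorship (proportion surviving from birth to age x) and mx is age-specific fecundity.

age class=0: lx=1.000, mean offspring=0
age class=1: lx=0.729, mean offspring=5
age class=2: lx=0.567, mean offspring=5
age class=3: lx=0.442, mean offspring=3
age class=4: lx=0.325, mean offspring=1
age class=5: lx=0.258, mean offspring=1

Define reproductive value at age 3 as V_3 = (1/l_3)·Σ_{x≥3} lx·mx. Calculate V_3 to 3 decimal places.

lx·mx for x ≥ 3: 1.326, 0.325, 0.258 → sum = 1.909
V_3 = 1.909 / l_3 = 1.909 / 0.442 = 4.319005… → 4.319

4.319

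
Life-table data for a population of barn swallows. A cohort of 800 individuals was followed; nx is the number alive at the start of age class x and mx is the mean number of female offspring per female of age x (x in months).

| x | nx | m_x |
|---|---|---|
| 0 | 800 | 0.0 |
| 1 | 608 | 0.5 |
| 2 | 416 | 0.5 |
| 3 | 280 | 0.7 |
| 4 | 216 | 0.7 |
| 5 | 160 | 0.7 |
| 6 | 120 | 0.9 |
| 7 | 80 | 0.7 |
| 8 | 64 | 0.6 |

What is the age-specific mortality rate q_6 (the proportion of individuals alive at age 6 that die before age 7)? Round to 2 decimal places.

0.33

lx = nx/n0 = nx/800: 1, 0.76, 0.52, 0.35, 0.27, 0.2, 0.15, 0.1, 0.08
q_6 = (l_6 − l_7) / l_6 = (0.15 − 0.1) / 0.15
     = 0.05 / 0.15 = 0.333333… → 0.33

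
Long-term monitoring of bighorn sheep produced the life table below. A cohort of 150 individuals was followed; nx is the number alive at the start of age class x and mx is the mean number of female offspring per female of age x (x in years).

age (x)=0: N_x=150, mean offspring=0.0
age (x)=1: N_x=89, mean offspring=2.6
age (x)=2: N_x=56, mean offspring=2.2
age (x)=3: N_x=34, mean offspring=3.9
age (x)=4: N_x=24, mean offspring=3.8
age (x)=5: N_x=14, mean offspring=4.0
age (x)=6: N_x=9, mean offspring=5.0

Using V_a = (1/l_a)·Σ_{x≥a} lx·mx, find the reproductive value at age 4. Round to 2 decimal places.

lx = nx/n0 = nx/150: 1, 0.59333…, 0.37333…, 0.22667…, 0.16, 0.09333…, 0.06
lx·mx for x ≥ 4: 0.608, 0.373333…, 0.3 → sum = 1.281333…
V_4 = 1.281333… / l_4 = 1.281333… / 0.16 = 8.008333… → 8.01

8.01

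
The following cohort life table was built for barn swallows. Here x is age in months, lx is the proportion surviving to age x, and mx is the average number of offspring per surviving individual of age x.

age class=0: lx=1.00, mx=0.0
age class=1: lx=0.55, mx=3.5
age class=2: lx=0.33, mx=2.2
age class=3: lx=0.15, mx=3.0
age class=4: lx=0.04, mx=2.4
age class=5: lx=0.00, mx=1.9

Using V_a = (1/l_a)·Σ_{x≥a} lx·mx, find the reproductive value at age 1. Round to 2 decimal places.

lx·mx for x ≥ 1: 1.925, 0.726, 0.45, 0.096, 0 → sum = 3.197
V_1 = 3.197 / l_1 = 3.197 / 0.55 = 5.812727… → 5.81

5.81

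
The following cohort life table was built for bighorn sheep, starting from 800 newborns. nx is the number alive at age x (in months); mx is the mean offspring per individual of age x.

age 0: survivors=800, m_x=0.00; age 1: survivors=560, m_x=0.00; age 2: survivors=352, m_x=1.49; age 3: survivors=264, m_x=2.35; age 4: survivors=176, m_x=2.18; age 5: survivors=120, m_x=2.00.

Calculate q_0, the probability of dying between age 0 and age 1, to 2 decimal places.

0.30

lx = nx/n0 = nx/800: 1, 0.7, 0.44, 0.33, 0.22, 0.15
q_0 = (l_0 − l_1) / l_0 = (1 − 0.7) / 1
     = 0.3 / 1 = 0.3 → 0.30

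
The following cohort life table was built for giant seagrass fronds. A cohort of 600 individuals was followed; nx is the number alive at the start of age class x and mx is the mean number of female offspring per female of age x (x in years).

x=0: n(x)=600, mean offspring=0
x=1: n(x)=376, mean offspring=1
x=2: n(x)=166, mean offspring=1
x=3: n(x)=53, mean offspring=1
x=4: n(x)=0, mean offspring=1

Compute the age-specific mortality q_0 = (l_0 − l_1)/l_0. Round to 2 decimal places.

0.37

lx = nx/n0 = nx/600: 1, 0.62667…, 0.27667…, 0.08833…, 0
q_0 = (l_0 − l_1) / l_0 = (1 − 0.626667…) / 1
     = 0.373333… / 1 = 0.373333… → 0.37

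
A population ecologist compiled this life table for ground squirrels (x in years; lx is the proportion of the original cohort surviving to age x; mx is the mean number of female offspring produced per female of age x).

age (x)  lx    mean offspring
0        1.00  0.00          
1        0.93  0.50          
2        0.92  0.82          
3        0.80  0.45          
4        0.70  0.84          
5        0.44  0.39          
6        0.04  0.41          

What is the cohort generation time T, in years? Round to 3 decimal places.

2.701

lx·mx: 0, 0.465, 0.7544, 0.36, 0.588, 0.1716, 0.0164 → R0 = 2.3554
x·lx·mx: 0, 0.465, 1.5088, 1.08, 2.352, 0.858, 0.0984 → Σ = 6.3622
T = 6.3622 / 2.3554 = 2.701112… → 2.701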